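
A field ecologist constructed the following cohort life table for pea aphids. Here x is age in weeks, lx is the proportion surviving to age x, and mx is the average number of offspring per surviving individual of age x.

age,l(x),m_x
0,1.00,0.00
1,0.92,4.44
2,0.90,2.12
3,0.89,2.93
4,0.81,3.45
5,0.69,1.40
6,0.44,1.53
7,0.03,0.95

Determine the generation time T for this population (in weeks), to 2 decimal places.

lx·mx: 0, 4.0848, 1.908, 2.6077, 2.7945, 0.966, 0.6732, 0.0285 → R0 = 13.0627
x·lx·mx: 0, 4.0848, 3.816, 7.8231, 11.178, 4.83, 4.0392, 0.1995 → Σ = 35.9706
T = 35.9706 / 13.0627 = 2.753688… → 2.75

2.75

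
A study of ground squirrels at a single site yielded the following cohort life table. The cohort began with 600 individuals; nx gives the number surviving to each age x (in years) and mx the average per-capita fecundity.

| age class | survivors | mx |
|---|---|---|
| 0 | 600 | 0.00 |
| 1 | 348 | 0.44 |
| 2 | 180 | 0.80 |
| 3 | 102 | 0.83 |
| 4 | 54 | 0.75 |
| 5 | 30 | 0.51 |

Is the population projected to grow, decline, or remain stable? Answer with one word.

lx = nx/n0 = nx/600: 1, 0.58, 0.3, 0.17, 0.09, 0.05
R0 = Σ lx·mx = 0 + 0.2552 + 0.24 + 0.1411 + 0.0675 + 0.0255 = 0.7293
R0 < 1, so the population is declining.

declining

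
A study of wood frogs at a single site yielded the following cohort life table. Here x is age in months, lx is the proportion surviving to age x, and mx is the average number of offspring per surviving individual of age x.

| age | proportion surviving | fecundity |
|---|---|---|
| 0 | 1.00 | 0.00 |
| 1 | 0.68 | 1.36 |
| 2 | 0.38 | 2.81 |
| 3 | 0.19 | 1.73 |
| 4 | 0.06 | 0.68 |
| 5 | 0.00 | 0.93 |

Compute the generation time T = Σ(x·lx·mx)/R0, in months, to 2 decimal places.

1.78

lx·mx: 0, 0.9248, 1.0678, 0.3287, 0.0408, 0 → R0 = 2.3621
x·lx·mx: 0, 0.9248, 2.1356, 0.9861, 0.1632, 0 → Σ = 4.2097
T = 4.2097 / 2.3621 = 1.782185… → 1.78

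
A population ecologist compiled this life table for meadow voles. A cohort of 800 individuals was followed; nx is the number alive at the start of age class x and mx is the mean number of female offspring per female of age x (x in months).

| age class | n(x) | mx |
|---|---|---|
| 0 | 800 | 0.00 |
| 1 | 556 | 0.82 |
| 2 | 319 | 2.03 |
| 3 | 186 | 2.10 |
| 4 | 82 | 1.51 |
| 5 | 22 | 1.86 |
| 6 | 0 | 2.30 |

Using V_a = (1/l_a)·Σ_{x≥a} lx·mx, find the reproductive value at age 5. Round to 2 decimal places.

lx = nx/n0 = nx/800: 1, 0.695, 0.39875, 0.2325, 0.1025, 0.0275, 0
lx·mx for x ≥ 5: 0.05115, 0 → sum = 0.05115
V_5 = 0.05115 / l_5 = 0.05115 / 0.0275 = 1.86 → 1.86

1.86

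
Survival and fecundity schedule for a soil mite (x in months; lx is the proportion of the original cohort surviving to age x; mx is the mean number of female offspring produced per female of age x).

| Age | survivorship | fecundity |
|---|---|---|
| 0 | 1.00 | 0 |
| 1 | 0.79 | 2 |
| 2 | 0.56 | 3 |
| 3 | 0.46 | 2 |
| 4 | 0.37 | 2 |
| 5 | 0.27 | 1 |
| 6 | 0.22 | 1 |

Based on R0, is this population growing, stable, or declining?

R0 = Σ lx·mx = 0 + 1.58 + 1.68 + 0.92 + 0.74 + 0.27 + 0.22 = 5.41
R0 > 1, so the population is growing.

growing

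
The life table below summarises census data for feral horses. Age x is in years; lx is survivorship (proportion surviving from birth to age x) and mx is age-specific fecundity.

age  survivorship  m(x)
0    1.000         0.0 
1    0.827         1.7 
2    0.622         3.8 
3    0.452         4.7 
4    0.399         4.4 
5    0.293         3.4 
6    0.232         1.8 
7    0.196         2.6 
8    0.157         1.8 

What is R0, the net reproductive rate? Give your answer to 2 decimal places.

9.86

lx·mx by age: 0, 1.4059, 2.3636, 2.1244, 1.7556, 0.9962, 0.4176, 0.5096, 0.2826
R0 = Σ lx·mx = 9.8555 → 9.86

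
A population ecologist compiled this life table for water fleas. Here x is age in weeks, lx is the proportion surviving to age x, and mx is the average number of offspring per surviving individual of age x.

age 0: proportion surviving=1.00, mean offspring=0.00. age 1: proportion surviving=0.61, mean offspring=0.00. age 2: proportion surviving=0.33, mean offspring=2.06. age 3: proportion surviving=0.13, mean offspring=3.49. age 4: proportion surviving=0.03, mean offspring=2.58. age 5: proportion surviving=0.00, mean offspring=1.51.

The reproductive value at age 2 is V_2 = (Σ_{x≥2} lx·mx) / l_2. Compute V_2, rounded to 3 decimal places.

lx·mx for x ≥ 2: 0.6798, 0.4537, 0.0774, 0 → sum = 1.2109
V_2 = 1.2109 / l_2 = 1.2109 / 0.33 = 3.669394… → 3.669

3.669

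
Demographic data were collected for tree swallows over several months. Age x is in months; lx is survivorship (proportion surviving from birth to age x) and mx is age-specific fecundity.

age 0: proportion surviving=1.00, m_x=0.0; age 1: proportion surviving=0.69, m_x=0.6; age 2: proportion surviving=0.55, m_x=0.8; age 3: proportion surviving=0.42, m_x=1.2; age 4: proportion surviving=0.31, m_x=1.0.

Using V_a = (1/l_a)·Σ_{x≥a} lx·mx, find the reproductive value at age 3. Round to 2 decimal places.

lx·mx for x ≥ 3: 0.504, 0.31 → sum = 0.814
V_3 = 0.814 / l_3 = 0.814 / 0.42 = 1.938095… → 1.94

1.94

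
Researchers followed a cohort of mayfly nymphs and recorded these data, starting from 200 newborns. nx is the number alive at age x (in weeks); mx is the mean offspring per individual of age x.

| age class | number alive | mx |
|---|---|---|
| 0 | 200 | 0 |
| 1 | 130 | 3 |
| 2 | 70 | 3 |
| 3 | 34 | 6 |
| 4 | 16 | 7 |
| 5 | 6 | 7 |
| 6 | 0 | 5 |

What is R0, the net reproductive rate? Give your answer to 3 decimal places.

lx = nx/n0 = nx/200: 1, 0.65, 0.35, 0.17, 0.08, 0.03, 0
lx·mx by age: 0, 1.95, 1.05, 1.02, 0.56, 0.21, 0
R0 = Σ lx·mx = 4.79 → 4.790

4.790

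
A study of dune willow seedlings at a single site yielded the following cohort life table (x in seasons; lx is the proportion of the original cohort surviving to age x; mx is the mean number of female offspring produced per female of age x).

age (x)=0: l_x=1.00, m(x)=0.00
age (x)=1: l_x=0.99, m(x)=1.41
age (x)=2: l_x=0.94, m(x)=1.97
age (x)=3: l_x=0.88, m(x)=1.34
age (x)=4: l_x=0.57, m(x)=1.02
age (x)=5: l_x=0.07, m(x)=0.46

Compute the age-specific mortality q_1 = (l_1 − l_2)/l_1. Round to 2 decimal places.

0.05

q_1 = (l_1 − l_2) / l_1 = (0.99 − 0.94) / 0.99
     = 0.05 / 0.99 = 0.050505… → 0.05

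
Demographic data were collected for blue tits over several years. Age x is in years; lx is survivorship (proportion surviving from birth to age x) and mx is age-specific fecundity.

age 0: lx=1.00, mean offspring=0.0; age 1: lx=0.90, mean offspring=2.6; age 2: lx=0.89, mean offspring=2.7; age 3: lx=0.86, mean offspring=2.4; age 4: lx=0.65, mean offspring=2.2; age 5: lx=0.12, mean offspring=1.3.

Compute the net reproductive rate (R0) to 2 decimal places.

lx·mx by age: 0, 2.34, 2.403, 2.064, 1.43, 0.156
R0 = Σ lx·mx = 8.393 → 8.39

8.39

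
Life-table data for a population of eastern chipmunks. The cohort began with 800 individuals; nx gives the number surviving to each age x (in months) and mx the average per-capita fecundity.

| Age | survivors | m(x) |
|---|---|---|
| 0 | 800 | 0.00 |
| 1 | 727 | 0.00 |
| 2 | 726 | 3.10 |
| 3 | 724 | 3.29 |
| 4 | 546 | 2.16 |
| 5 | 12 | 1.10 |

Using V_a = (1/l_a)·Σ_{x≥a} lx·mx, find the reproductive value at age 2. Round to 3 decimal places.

8.024

lx = nx/n0 = nx/800: 1, 0.90875, 0.9075, 0.905, 0.6825, 0.015
lx·mx for x ≥ 2: 2.81325, 2.97745, 1.4742, 0.0165 → sum = 7.2814
V_2 = 7.2814 / l_2 = 7.2814 / 0.9075 = 8.023581… → 8.024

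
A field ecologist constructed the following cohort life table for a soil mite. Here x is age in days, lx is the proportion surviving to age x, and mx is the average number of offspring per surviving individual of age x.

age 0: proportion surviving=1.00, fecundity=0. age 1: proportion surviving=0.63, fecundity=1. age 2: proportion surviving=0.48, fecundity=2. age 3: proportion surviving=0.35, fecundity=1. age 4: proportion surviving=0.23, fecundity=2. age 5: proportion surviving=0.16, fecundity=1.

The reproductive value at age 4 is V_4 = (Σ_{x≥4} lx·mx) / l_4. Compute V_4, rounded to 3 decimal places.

lx·mx for x ≥ 4: 0.46, 0.16 → sum = 0.62
V_4 = 0.62 / l_4 = 0.62 / 0.23 = 2.695652… → 2.696

2.696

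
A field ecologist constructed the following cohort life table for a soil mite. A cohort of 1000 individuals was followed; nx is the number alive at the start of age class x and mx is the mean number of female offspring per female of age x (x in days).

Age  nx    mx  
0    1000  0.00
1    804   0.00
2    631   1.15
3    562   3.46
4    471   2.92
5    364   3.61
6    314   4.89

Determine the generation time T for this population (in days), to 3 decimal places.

lx = nx/n0 = nx/1000: 1, 0.804, 0.631, 0.562, 0.471, 0.364, 0.314
lx·mx: 0, 0, 0.72565, 1.94452, 1.37532, 1.31404, 1.53546 → R0 = 6.89499
x·lx·mx: 0, 0, 1.4513, 5.83356, 5.50128, 6.5702, 9.21276 → Σ = 28.5691
T = 28.5691 / 6.89499 = 4.143458… → 4.143

4.143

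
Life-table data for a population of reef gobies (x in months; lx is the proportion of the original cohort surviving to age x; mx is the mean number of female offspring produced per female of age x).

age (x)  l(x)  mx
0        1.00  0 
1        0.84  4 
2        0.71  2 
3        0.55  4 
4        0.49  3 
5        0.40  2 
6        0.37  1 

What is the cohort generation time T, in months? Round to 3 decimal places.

2.588

lx·mx: 0, 3.36, 1.42, 2.2, 1.47, 0.8, 0.37 → R0 = 9.62
x·lx·mx: 0, 3.36, 2.84, 6.6, 5.88, 4, 2.22 → Σ = 24.9
T = 24.9 / 9.62 = 2.588358… → 2.588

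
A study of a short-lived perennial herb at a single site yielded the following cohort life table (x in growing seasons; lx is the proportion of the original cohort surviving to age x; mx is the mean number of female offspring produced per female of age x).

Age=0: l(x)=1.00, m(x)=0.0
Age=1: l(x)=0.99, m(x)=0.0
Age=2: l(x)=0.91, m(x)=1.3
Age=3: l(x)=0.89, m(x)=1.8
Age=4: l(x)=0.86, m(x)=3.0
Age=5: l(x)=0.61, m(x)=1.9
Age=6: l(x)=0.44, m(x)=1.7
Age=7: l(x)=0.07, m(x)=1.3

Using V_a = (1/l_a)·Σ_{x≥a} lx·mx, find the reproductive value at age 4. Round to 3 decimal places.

5.323

lx·mx for x ≥ 4: 2.58, 1.159, 0.748, 0.091 → sum = 4.578
V_4 = 4.578 / l_4 = 4.578 / 0.86 = 5.323256… → 5.323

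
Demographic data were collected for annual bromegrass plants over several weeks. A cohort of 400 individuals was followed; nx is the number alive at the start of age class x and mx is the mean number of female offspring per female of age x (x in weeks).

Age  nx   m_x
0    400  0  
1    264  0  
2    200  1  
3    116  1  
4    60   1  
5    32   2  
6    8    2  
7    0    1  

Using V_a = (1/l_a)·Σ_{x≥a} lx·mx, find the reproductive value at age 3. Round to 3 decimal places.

2.207

lx = nx/n0 = nx/400: 1, 0.66, 0.5, 0.29, 0.15, 0.08, 0.02, 0
lx·mx for x ≥ 3: 0.29, 0.15, 0.16, 0.04, 0 → sum = 0.64
V_3 = 0.64 / l_3 = 0.64 / 0.29 = 2.206897… → 2.207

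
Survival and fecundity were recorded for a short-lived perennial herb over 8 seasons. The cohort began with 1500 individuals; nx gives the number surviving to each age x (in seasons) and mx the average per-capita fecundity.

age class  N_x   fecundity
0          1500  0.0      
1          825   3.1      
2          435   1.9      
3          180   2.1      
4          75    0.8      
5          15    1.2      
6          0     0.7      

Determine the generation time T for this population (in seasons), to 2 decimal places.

1.48

lx = nx/n0 = nx/1500: 1, 0.55, 0.29, 0.12, 0.05, 0.01, 0
lx·mx: 0, 1.705, 0.551, 0.252, 0.04, 0.012, 0 → R0 = 2.56
x·lx·mx: 0, 1.705, 1.102, 0.756, 0.16, 0.06, 0 → Σ = 3.783
T = 3.783 / 2.56 = 1.477734… → 1.48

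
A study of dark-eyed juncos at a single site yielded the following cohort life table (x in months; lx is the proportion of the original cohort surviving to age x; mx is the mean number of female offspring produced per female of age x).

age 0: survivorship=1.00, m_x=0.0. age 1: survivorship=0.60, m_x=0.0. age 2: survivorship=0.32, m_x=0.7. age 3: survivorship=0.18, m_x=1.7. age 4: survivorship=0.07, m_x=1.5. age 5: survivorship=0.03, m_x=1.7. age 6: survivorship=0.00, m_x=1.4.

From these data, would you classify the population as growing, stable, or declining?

declining

R0 = Σ lx·mx = 0 + 0 + 0.224 + 0.306 + 0.105 + 0.051 + 0 = 0.686
R0 < 1, so the population is declining.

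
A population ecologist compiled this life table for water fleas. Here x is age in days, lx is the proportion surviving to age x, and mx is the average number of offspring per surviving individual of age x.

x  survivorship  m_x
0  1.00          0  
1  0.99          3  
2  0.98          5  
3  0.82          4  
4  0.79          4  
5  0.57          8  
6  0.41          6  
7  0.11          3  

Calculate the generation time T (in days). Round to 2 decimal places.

lx·mx: 0, 2.97, 4.9, 3.28, 3.16, 4.56, 2.46, 0.33 → R0 = 21.66
x·lx·mx: 0, 2.97, 9.8, 9.84, 12.64, 22.8, 14.76, 2.31 → Σ = 75.12
T = 75.12 / 21.66 = 3.468144… → 3.47

3.47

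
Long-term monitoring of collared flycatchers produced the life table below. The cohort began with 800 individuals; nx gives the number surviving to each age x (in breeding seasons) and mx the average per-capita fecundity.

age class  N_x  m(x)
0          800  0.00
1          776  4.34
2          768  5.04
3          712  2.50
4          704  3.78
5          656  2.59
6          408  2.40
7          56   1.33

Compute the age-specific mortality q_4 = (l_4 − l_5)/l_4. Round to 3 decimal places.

0.068

lx = nx/n0 = nx/800: 1, 0.97, 0.96, 0.89, 0.88, 0.82, 0.51, 0.07
q_4 = (l_4 − l_5) / l_4 = (0.88 − 0.82) / 0.88
     = 0.06 / 0.88 = 0.068182… → 0.068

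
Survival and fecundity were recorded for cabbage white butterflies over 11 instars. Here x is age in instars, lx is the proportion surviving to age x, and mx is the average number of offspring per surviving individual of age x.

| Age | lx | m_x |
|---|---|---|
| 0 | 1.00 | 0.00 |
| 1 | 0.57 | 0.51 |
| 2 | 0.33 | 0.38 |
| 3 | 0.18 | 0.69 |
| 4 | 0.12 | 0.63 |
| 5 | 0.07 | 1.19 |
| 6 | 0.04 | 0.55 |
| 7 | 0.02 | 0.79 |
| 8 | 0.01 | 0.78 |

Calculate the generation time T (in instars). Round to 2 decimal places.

lx·mx: 0, 0.2907, 0.1254, 0.1242, 0.0756, 0.0833, 0.022, 0.0158, 0.0078 → R0 = 0.7448
x·lx·mx: 0, 0.2907, 0.2508, 0.3726, 0.3024, 0.4165, 0.132, 0.1106, 0.0624 → Σ = 1.938
T = 1.938 / 0.7448 = 2.602041… → 2.60

2.60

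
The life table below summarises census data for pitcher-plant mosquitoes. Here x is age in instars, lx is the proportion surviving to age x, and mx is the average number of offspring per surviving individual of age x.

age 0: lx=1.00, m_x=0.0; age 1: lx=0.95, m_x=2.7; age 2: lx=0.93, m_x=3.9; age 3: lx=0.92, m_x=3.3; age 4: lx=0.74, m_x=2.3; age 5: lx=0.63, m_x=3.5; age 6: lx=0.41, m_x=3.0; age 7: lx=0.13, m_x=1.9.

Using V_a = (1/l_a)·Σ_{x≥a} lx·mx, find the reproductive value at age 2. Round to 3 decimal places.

12.954

lx·mx for x ≥ 2: 3.627, 3.036, 1.702, 2.205, 1.23, 0.247 → sum = 12.047
V_2 = 12.047 / l_2 = 12.047 / 0.93 = 12.953763… → 12.954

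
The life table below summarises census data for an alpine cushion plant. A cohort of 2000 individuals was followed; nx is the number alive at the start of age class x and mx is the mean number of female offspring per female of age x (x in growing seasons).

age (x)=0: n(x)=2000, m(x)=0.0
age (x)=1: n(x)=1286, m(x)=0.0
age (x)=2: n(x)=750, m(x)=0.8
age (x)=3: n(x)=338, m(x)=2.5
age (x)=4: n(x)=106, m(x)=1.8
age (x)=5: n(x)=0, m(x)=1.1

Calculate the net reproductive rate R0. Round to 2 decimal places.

lx = nx/n0 = nx/2000: 1, 0.643, 0.375, 0.169, 0.053, 0
lx·mx by age: 0, 0, 0.3, 0.4225, 0.0954, 0
R0 = Σ lx·mx = 0.8179 → 0.82

0.82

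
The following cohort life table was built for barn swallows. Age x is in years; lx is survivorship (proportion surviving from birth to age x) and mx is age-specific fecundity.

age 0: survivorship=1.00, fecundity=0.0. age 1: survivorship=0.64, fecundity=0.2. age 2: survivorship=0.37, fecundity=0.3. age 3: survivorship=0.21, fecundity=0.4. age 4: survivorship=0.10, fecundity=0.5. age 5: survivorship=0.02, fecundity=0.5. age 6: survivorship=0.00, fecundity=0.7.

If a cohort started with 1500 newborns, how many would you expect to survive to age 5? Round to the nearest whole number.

Expected survivors = N0 · l_5 = 1500 × 0.02 = 30 → 30

30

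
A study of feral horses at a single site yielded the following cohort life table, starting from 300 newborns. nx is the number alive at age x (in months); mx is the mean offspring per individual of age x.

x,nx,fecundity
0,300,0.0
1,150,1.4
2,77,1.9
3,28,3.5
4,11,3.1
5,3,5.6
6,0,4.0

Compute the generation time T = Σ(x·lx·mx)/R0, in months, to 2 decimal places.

lx = nx/n0 = nx/300: 1, 0.5, 0.25667…, 0.09333…, 0.03667…, 0.01, 0
lx·mx: 0, 0.7, 0.487667…, 0.326667…, 0.113667…, 0.056, 0 → R0 = 1.684…
x·lx·mx: 0, 0.7, 0.975333…, 0.98…, 0.454667…, 0.28, 0 → Σ = 3.39…
T = 3.39… / 1.684… = 2.013064… → 2.01

2.01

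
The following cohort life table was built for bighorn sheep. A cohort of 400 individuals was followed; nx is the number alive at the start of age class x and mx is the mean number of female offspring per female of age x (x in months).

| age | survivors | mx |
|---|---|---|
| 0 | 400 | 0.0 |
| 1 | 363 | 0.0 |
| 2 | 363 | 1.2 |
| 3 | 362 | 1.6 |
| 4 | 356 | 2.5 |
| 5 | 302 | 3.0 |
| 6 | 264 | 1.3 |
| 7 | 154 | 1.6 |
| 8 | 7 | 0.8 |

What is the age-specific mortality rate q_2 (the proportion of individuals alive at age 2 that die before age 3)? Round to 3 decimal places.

0.003

lx = nx/n0 = nx/400: 1, 0.9075, 0.9075, 0.905, 0.89, 0.755, 0.66, 0.385, 0.0175
q_2 = (l_2 − l_3) / l_2 = (0.9075 − 0.905) / 0.9075
     = 0.0025 / 0.9075 = 0.002755… → 0.003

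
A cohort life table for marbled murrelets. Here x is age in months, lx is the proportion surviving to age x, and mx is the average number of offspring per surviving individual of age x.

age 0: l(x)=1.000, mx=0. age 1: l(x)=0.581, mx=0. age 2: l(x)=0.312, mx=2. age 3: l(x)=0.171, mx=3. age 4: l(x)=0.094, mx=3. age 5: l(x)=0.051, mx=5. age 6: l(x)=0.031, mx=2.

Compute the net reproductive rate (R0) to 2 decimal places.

1.74

lx·mx by age: 0, 0, 0.624, 0.513, 0.282, 0.255, 0.062
R0 = Σ lx·mx = 1.736 → 1.74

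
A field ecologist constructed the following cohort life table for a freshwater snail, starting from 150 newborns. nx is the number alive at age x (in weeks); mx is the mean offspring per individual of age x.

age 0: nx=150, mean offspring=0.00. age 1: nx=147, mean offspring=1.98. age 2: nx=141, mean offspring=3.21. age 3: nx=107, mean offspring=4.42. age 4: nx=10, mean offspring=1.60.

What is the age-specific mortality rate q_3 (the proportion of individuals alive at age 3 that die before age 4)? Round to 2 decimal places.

0.91

lx = nx/n0 = nx/150: 1, 0.98, 0.94, 0.71333…, 0.06667…
q_3 = (l_3 − l_4) / l_3 = (0.713333… − 0.066667…) / 0.713333…
     = 0.646667… / 0.713333… = 0.906542… → 0.91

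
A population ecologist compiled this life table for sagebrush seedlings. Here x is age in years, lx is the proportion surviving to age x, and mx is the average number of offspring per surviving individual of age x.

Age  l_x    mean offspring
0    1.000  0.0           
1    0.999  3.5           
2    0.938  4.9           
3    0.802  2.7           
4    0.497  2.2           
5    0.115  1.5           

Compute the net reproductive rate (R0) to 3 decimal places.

lx·mx by age: 0, 3.4965, 4.5962, 2.1654, 1.0934, 0.1725
R0 = Σ lx·mx = 11.524 → 11.524

11.524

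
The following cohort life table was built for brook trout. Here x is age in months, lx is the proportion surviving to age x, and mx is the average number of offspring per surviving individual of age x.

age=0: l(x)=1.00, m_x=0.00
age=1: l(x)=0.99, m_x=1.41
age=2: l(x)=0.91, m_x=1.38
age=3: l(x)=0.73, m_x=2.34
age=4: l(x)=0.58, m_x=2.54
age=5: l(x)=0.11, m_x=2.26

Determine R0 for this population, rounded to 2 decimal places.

lx·mx by age: 0, 1.3959, 1.2558, 1.7082, 1.4732, 0.2486
R0 = Σ lx·mx = 6.0817 → 6.08

6.08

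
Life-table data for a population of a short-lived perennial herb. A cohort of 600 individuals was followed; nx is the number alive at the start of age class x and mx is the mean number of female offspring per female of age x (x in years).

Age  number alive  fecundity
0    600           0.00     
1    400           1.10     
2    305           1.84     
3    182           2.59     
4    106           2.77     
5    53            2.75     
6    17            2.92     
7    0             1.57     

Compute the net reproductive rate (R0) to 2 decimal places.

lx = nx/n0 = nx/600: 1, 0.66667…, 0.50833…, 0.30333…, 0.17667…, 0.08833…, 0.02833…, 0
lx·mx by age: 0, 0.733333…, 0.935333…, 0.785633…, 0.489367…, 0.242917…, 0.082733…, 0
R0 = Σ lx·mx = 3.269317… → 3.27

3.27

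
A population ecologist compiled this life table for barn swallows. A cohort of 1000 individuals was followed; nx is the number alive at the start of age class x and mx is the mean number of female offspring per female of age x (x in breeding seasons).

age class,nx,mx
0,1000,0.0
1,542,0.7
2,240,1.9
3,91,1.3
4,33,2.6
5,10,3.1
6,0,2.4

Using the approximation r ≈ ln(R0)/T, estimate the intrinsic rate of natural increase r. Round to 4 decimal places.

lx = nx/n0 = nx/1000: 1, 0.542, 0.24, 0.091, 0.033, 0.01, 0
R0 = Σ lx·mx = 0 + 0.3794 + 0.456 + 0.1183 + 0.0858 + 0.031 + 0 = 1.0705
Σ x·lx·mx = 2.1445; T = 2.1445/1.0705 = 2.00327…
r ≈ ln(R0)/T = ln(1.0705)/2.00327… = 0.034007… → 0.0340

0.0340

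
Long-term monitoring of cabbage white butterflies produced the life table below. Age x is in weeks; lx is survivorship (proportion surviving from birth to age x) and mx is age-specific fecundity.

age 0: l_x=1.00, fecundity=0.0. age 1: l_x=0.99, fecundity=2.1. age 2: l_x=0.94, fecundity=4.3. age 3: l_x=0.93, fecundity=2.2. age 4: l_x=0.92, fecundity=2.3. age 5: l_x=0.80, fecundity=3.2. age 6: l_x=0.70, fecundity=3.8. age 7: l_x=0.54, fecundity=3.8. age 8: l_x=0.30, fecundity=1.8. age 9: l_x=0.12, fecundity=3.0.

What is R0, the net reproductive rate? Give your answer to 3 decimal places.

18.455

lx·mx by age: 0, 2.079, 4.042, 2.046, 2.116, 2.56, 2.66, 2.052, 0.54, 0.36
R0 = Σ lx·mx = 18.455 → 18.455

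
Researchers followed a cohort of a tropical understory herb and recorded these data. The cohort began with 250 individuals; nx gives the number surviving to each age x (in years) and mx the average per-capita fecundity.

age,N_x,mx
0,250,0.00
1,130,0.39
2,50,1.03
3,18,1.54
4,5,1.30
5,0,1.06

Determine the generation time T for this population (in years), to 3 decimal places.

1.927

lx = nx/n0 = nx/250: 1, 0.52, 0.2, 0.072, 0.02, 0
lx·mx: 0, 0.2028, 0.206, 0.11088, 0.026, 0 → R0 = 0.54568
x·lx·mx: 0, 0.2028, 0.412, 0.33264, 0.104, 0 → Σ = 1.05144
T = 1.05144 / 0.54568 = 1.926844… → 1.927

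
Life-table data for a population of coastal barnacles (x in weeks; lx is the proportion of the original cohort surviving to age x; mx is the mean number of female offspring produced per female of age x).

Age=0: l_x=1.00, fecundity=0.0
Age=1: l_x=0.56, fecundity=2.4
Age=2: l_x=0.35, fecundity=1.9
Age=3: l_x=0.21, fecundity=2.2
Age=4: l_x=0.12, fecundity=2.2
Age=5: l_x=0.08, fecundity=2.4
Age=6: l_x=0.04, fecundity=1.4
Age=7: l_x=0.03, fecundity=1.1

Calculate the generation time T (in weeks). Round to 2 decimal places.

2.20

lx·mx: 0, 1.344, 0.665, 0.462, 0.264, 0.192, 0.056, 0.033 → R0 = 3.016
x·lx·mx: 0, 1.344, 1.33, 1.386, 1.056, 0.96, 0.336, 0.231 → Σ = 6.643
T = 6.643 / 3.016 = 2.202586… → 2.20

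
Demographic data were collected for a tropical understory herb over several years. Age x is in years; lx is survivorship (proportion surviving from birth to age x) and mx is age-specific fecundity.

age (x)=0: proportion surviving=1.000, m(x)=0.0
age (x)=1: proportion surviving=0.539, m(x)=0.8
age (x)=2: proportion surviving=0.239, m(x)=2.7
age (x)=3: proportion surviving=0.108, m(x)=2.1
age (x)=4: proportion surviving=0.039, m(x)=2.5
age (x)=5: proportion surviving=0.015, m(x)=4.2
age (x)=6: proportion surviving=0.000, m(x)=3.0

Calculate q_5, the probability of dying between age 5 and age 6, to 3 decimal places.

q_5 = (l_5 − l_6) / l_5 = (0.015 − 0) / 0.015
     = 0.015 / 0.015 = 1 → 1.000

1.000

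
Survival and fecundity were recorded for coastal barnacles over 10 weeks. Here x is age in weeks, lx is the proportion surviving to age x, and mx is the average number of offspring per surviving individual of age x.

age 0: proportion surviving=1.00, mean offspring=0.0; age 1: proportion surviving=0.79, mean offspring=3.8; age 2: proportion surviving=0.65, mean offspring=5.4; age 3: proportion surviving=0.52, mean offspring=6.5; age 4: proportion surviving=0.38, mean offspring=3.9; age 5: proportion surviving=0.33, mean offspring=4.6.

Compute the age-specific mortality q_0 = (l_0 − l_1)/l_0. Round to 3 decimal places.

0.210

q_0 = (l_0 − l_1) / l_0 = (1 − 0.79) / 1
     = 0.21 / 1 = 0.21 → 0.210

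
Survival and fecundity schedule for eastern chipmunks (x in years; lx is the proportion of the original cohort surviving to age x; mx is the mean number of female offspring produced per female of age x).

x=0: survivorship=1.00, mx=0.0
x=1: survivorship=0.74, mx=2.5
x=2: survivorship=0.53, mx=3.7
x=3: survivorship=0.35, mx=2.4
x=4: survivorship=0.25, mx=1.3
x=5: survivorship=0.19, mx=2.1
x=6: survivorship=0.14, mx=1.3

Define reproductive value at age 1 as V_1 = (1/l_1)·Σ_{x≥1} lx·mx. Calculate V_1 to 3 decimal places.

lx·mx for x ≥ 1: 1.85, 1.961, 0.84, 0.325, 0.399, 0.182 → sum = 5.557
V_1 = 5.557 / l_1 = 5.557 / 0.74 = 7.509459… → 7.509

7.509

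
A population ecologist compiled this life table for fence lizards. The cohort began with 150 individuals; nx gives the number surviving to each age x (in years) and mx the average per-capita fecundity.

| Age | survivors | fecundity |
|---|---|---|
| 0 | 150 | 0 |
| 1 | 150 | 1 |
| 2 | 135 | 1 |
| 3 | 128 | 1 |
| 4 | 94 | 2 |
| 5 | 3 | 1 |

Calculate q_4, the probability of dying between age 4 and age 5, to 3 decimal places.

lx = nx/n0 = nx/150: 1, 1, 0.9, 0.85333…, 0.62667…, 0.02
q_4 = (l_4 − l_5) / l_4 = (0.626667… − 0.02) / 0.626667…
     = 0.606667… / 0.626667… = 0.968085… → 0.968

0.968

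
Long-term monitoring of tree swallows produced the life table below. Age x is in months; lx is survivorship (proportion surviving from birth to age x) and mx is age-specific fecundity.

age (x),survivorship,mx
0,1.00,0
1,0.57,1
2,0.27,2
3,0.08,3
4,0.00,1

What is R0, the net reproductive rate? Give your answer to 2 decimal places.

lx·mx by age: 0, 0.57, 0.54, 0.24, 0
R0 = Σ lx·mx = 1.35 → 1.35

1.35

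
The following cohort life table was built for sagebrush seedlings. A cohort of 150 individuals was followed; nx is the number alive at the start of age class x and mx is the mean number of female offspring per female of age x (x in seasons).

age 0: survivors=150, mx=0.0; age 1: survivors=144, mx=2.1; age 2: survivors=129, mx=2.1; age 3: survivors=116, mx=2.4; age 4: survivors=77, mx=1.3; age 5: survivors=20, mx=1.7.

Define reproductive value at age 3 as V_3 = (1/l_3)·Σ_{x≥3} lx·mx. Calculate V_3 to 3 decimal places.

lx = nx/n0 = nx/150: 1, 0.96, 0.86, 0.77333…, 0.51333…, 0.13333…
lx·mx for x ≥ 3: 1.856…, 0.667333…, 0.226667… → sum = 2.75…
V_3 = 2.75… / l_3 = 2.75… / 0.773333… = 3.556034… → 3.556

3.556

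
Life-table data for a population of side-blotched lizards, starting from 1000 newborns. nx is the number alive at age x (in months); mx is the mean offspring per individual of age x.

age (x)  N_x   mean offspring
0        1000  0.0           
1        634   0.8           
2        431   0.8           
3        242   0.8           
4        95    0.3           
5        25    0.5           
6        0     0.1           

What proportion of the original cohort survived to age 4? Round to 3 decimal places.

0.095

l_4 = n_4/n_0 = 95/1000 = 0.095 → 0.095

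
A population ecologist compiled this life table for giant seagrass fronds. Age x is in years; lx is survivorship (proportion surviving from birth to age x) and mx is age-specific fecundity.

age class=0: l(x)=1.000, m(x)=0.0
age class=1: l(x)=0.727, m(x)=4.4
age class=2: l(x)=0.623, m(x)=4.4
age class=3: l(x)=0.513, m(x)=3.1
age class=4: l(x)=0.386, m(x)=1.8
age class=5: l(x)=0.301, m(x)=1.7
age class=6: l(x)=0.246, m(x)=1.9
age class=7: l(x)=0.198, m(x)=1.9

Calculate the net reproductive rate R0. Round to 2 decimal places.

lx·mx by age: 0, 3.1988, 2.7412, 1.5903, 0.6948, 0.5117, 0.4674, 0.3762
R0 = Σ lx·mx = 9.5804 → 9.58

9.58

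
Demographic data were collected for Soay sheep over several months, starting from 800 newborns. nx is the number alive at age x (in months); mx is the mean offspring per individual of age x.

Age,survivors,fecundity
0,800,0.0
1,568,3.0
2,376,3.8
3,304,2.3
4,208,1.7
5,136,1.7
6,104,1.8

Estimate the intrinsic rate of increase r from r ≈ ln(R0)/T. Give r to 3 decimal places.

lx = nx/n0 = nx/800: 1, 0.71, 0.47, 0.38, 0.26, 0.17, 0.13
R0 = Σ lx·mx = 0 + 2.13 + 1.786 + 0.874 + 0.442 + 0.289 + 0.234 = 5.755
Σ x·lx·mx = 12.941; T = 12.941/5.755 = 2.24865…
r ≈ ln(R0)/T = ln(5.755)/2.24865… = 0.77827… → 0.778

0.778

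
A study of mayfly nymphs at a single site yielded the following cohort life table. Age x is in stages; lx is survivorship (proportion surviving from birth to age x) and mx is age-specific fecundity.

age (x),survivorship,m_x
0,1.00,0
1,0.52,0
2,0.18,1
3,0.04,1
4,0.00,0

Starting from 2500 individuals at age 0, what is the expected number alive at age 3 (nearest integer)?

Expected survivors = N0 · l_3 = 2500 × 0.04 = 100 → 100

100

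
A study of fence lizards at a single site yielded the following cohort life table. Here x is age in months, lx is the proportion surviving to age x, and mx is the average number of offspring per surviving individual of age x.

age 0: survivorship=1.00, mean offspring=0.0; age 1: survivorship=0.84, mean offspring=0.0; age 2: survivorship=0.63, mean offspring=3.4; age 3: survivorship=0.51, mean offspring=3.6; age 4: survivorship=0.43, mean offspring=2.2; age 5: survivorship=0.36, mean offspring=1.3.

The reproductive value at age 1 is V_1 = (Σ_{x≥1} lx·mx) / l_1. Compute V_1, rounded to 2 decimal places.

6.42

lx·mx for x ≥ 1: 0, 2.142, 1.836, 0.946, 0.468 → sum = 5.392
V_1 = 5.392 / l_1 = 5.392 / 0.84 = 6.419048… → 6.42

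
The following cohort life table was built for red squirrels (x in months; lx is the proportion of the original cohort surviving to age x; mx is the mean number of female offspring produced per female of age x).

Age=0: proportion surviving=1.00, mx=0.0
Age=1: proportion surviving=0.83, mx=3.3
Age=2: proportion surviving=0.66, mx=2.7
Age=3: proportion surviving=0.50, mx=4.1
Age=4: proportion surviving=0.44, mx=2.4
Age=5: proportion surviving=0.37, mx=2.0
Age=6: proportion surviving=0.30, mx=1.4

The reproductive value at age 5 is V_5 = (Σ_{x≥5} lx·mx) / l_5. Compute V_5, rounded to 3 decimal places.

3.135

lx·mx for x ≥ 5: 0.74, 0.42 → sum = 1.16
V_5 = 1.16 / l_5 = 1.16 / 0.37 = 3.135135… → 3.135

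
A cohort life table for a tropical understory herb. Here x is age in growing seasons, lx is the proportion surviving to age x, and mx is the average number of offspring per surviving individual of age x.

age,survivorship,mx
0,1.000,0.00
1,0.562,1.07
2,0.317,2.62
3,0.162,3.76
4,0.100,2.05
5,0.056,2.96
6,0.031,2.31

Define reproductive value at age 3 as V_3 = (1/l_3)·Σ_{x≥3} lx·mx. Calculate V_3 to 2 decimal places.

lx·mx for x ≥ 3: 0.60912, 0.205, 0.16576, 0.07161 → sum = 1.05149
V_3 = 1.05149 / l_3 = 1.05149 / 0.162 = 6.490679… → 6.49

6.49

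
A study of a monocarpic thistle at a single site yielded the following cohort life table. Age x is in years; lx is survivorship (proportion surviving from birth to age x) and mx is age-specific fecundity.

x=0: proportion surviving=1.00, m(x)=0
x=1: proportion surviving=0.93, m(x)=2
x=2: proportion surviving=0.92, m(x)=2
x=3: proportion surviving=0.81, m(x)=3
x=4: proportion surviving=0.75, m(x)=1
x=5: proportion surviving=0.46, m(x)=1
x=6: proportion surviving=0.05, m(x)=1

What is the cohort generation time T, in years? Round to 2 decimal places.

2.49

lx·mx: 0, 1.86, 1.84, 2.43, 0.75, 0.46, 0.05 → R0 = 7.39
x·lx·mx: 0, 1.86, 3.68, 7.29, 3, 2.3, 0.3 → Σ = 18.43
T = 18.43 / 7.39 = 2.493911… → 2.49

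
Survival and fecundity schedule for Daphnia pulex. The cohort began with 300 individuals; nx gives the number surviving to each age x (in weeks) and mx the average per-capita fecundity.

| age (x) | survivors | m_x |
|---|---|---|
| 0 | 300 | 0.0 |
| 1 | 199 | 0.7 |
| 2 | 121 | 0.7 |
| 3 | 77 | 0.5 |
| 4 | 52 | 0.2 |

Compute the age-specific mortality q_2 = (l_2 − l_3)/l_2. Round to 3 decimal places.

lx = nx/n0 = nx/300: 1, 0.66333…, 0.40333…, 0.25667…, 0.17333…
q_2 = (l_2 − l_3) / l_2 = (0.403333… − 0.256667…) / 0.403333…
     = 0.146667… / 0.403333… = 0.363636… → 0.364

0.364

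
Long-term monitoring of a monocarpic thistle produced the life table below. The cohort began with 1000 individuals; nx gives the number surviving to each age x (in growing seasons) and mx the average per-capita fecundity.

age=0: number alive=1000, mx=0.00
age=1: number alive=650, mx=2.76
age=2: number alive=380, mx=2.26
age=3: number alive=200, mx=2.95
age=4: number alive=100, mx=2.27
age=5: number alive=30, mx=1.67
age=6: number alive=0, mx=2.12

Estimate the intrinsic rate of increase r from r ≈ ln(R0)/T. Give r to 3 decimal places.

0.688

lx = nx/n0 = nx/1000: 1, 0.65, 0.38, 0.2, 0.1, 0.03, 0
R0 = Σ lx·mx = 0 + 1.794 + 0.8588 + 0.59 + 0.227 + 0.0501 + 0 = 3.5199
Σ x·lx·mx = 6.4401; T = 6.4401/3.5199 = 1.82963…
r ≈ ln(R0)/T = ln(3.5199)/1.82963… = 0.68781… → 0.688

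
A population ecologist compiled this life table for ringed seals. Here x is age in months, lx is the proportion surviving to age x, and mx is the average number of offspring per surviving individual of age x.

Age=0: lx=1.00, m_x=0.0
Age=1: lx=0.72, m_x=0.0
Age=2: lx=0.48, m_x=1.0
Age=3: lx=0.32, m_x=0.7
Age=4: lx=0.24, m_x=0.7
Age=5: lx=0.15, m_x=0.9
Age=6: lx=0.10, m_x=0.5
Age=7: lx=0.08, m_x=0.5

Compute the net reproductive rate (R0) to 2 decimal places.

lx·mx by age: 0, 0, 0.48, 0.224, 0.168, 0.135, 0.05, 0.04
R0 = Σ lx·mx = 1.097 → 1.10

1.10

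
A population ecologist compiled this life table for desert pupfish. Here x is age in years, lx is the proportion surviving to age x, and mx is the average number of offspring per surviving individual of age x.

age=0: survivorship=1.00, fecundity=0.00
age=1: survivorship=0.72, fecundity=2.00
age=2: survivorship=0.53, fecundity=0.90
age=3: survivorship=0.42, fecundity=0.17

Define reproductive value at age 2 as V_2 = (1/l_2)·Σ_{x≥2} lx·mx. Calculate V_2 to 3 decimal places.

1.035

lx·mx for x ≥ 2: 0.477, 0.0714 → sum = 0.5484
V_2 = 0.5484 / l_2 = 0.5484 / 0.53 = 1.034717… → 1.035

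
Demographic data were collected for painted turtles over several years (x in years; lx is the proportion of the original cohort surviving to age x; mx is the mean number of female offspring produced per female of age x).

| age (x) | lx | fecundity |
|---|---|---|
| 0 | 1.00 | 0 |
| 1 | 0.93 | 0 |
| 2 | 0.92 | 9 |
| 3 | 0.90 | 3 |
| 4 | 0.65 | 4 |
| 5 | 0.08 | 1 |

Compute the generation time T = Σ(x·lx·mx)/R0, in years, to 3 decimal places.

lx·mx: 0, 0, 8.28, 2.7, 2.6, 0.08 → R0 = 13.66
x·lx·mx: 0, 0, 16.56, 8.1, 10.4, 0.4 → Σ = 35.46
T = 35.46 / 13.66 = 2.5959… → 2.596

2.596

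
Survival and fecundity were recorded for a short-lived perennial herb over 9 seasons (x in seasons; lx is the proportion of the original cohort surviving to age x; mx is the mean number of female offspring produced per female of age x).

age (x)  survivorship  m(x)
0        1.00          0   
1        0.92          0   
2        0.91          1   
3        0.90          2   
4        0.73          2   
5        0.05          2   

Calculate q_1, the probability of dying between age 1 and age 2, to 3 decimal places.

q_1 = (l_1 − l_2) / l_1 = (0.92 − 0.91) / 0.92
     = 0.01 / 0.92 = 0.01087… → 0.011

0.011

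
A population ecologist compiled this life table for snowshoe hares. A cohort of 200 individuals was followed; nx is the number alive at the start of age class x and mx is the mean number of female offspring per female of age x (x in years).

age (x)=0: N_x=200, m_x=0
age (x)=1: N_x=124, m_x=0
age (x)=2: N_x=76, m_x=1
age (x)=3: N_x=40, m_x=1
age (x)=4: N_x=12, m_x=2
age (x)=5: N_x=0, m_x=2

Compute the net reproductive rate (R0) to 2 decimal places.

lx = nx/n0 = nx/200: 1, 0.62, 0.38, 0.2, 0.06, 0
lx·mx by age: 0, 0, 0.38, 0.2, 0.12, 0
R0 = Σ lx·mx = 0.7 → 0.70

0.70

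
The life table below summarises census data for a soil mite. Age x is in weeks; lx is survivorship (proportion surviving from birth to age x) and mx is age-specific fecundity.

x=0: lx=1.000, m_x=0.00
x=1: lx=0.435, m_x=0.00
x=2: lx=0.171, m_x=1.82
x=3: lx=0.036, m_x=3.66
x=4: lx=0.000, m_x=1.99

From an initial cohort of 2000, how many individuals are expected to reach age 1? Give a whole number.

Expected survivors = N0 · l_1 = 2000 × 0.435 = 870 → 870

870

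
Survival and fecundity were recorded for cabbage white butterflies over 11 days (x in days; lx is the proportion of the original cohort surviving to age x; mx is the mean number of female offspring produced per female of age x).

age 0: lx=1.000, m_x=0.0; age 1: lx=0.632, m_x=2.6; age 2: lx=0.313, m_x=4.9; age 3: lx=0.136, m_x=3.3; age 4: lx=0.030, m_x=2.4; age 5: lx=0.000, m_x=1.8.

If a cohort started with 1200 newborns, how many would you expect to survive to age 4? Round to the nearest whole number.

36

Expected survivors = N0 · l_4 = 1200 × 0.030 = 36 → 36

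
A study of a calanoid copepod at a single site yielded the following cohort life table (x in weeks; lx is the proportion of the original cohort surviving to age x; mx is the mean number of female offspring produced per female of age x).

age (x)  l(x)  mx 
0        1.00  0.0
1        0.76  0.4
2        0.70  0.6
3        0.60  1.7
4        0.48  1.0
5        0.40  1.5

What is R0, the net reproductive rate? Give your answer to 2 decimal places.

lx·mx by age: 0, 0.304, 0.42, 1.02, 0.48, 0.6
R0 = Σ lx·mx = 2.824 → 2.82

2.82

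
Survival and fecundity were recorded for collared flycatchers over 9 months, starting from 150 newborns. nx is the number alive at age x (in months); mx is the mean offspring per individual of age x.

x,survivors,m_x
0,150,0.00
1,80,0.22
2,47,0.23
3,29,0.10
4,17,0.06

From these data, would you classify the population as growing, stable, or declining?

declining

lx = nx/n0 = nx/150: 1, 0.53333…, 0.31333…, 0.19333…, 0.11333…
R0 = Σ lx·mx = 0 + 0.117333… + 0.072067… + 0.019333… + 0.0068… = 0.215533…
R0 < 1, so the population is declining.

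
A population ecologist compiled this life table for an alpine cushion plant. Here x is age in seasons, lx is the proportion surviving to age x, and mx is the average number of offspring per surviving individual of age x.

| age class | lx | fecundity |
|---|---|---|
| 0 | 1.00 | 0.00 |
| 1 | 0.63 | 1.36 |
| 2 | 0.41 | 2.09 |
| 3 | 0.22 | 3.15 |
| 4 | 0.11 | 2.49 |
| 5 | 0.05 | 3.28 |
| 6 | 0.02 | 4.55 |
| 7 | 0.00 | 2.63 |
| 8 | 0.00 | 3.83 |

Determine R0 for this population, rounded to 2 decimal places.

lx·mx by age: 0, 0.8568, 0.8569, 0.693, 0.2739, 0.164, 0.091, 0, 0
R0 = Σ lx·mx = 2.9356 → 2.94

2.94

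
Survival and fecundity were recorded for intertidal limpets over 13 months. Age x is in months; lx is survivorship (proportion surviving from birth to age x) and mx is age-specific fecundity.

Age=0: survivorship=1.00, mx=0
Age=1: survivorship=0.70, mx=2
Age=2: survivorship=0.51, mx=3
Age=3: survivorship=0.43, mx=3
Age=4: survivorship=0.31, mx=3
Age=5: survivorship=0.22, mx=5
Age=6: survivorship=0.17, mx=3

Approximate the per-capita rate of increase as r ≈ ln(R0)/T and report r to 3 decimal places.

0.627

R0 = Σ lx·mx = 0 + 1.4 + 1.53 + 1.29 + 0.93 + 1.1 + 0.51 = 6.76
Σ x·lx·mx = 20.61; T = 20.61/6.76 = 3.04882…
r ≈ ln(R0)/T = ln(6.76)/3.04882… = 0.62681… → 0.627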